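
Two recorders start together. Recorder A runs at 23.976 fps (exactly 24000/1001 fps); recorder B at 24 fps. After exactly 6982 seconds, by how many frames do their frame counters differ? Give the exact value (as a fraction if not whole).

A emits 24000/1001 × 6982 = 167568000/1001 frames; B emits 24 × 6982 = 167568.
Difference = 167568/1001 frames (≈ 167.4006); B is ahead of A.

167568/1001 frames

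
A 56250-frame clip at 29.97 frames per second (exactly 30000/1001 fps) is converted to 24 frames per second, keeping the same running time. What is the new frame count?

45045 frames

Target frames = source frames × (target rate / source rate) = 56250 × (24)/(30000/1001) = 56250 × 1001/1250 = 45045.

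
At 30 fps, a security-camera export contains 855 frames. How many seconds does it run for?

Running time = 855 / (30) = 28.5 s.

28.5 seconds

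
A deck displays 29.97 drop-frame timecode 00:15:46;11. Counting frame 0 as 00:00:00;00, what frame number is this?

28363

Complete 10-minute blocks: 1, each 17982 frames → 17982.
Remaining 5 whole minutes in the current block: 1800 + 4 × 1798 = 8992 frames.
Within the current minute: 46 × 30 + 11 − 2 = 1389 (labels ;00/;01 skipped at this minute). Total = 17982 + 8992 + 1389 = 28363.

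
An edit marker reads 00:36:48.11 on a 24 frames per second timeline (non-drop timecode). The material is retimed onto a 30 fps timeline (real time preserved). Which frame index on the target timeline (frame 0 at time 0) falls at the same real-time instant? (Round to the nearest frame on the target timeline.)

Source frame index: (0×3600 + 36×60 + 48) × 24 + 11 = 53003.
Real time: 53003 / (24) = 53003/24 s.
Target frame: (53003/24) × (30) = 265015/4 ≈ 66253.750 → 66254.

frame 66254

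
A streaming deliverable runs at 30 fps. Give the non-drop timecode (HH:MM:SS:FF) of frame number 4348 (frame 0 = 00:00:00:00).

4348 ÷ 30 = 144 full seconds, remainder 28 frames.
144 s = 0 h 2 min 24 s.
Timecode: 00:02:24:28.

00:02:24:28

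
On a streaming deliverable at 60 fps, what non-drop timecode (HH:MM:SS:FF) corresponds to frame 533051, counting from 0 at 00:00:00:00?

533051 ÷ 60 = 8884 full seconds, remainder 11 frames.
8884 s = 2 h 28 min 4 s.
Timecode: 02:28:04:11.

02:28:04:11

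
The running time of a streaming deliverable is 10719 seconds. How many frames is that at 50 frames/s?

Frames = 10719 × 50 = 535950.

535950 frames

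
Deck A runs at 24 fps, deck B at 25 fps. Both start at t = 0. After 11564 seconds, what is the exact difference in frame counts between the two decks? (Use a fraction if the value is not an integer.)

A emits 24 × 11564 = 277536 frames; B emits 25 × 11564 = 289100.
Difference = 11564 frames; B is ahead of A.

11564 frames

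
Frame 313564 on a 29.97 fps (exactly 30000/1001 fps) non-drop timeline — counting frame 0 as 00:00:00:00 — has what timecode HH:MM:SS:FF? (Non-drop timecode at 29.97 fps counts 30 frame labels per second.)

313564 ÷ 30 = 10452 full seconds, remainder 4 frames.
10452 s = 2 h 54 min 12 s.
Timecode: 02:54:12:04.

02:54:12:04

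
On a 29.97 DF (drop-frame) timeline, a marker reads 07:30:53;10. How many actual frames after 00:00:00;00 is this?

810790

As if non-drop at 30 labels/s: (7 × 3600 + 30 × 60 + 53) × 30 + 10 = 811600.
Minute boundaries passed: 450; those not divisible by 10: 450 − 45 = 405; dropped labels = 2 × 405 = 810.
Actual frame index = 811600 − 810 = 810790.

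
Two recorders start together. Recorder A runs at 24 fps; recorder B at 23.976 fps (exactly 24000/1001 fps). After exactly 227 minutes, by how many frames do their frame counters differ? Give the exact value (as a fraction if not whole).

326880/1001 frames

227 min = 13620 s.
A emits 24 × 13620 = 326880 frames; B emits 24000/1001 × 13620 = 326880000/1001.
Difference = 326880/1001 frames (≈ 326.5534); B is behind A.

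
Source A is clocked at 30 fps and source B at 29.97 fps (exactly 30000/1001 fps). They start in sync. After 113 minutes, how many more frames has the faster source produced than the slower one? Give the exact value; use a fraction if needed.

203400/1001 frames

113 min = 6780 s.
A emits 30 × 6780 = 203400 frames; B emits 30000/1001 × 6780 = 203400000/1001.
Difference = 203400/1001 frames (≈ 203.1968); B is behind A.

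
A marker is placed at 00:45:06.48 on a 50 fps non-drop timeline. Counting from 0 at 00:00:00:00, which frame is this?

135348

Total seconds to the label: (0 × 3600 + 45 × 60 + 6) = 2706.
Frame index = 2706 × 50 + 48 = 135348.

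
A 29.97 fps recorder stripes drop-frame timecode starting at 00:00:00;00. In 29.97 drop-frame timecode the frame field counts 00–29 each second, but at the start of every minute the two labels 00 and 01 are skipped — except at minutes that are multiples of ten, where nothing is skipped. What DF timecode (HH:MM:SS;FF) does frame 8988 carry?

00:04:59;26

Each 10-minute DF block holds 10 × 60 × 30 − 9 × 2 = 17982 frames. 8988 ÷ 17982 → 0 full blocks, remainder 8988.
Within the partial block the first minute is 1800 frames and each further minute 1798, so 4 further minute boundaries passed. Total skipped labels = 18 × 0 + 2 × 4 = 8.
Non-drop label index = 8988 + 8 = 8996; at 30 labels/s that is 00:04:59:26, i.e. DF 00:04:59;26.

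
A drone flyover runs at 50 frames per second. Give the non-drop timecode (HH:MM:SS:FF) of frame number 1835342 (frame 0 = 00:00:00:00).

1835342 ÷ 50 = 36706 full seconds, remainder 42 frames.
36706 s = 10 h 11 min 46 s.
Timecode: 10:11:46:42.

10:11:46:42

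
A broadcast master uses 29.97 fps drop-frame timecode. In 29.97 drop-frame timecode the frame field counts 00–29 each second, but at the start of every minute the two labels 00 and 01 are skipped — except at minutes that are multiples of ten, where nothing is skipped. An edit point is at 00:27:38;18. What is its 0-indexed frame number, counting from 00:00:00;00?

Complete 10-minute blocks: 2, each 17982 frames → 35964.
Remaining 7 whole minutes in the current block: 1800 + 6 × 1798 = 12588 frames.
Within the current minute: 38 × 30 + 18 − 2 = 1156 (labels ;00/;01 skipped at this minute). Total = 35964 + 12588 + 1156 = 49708.

49708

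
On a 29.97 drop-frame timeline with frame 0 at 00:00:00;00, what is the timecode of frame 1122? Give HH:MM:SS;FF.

Ten DF minutes hold 17982 frames, so frame 1122 lies in block 0 (frames 0–17981) with 1122 frames into that block.
The block's first minute is 1800 frames and the rest 1798 each; 1122 frames reaches minute 0, so 0 × 18 + 0 × 2 = 0 labels have been skipped so far.
Adding those back, label number 1122 + 0 = 1122 at 30 labels/s is 37 s + 12 f = 0 h 0 min 37 s frame 12, i.e. 00:00:37;12.

00:00:37;12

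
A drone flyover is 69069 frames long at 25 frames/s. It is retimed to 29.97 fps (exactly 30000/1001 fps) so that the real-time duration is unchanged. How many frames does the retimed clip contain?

82800 frames

Target frames = source frames × (target rate / source rate) = 69069 × (30000/1001)/(25) = 69069 × 1200/1001 = 82800.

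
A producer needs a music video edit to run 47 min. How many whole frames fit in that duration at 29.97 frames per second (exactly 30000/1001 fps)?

47 min = 2820 s.
Frames = 2820 × 30000/1001 = 84600000/1001 ≈ 84515.4845.
Complete frames: 84515.

84515 frames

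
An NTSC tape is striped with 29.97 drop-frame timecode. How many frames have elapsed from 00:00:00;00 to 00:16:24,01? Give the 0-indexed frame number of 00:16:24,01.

29491

As if non-drop at 30 labels/s: (0 × 3600 + 16 × 60 + 24) × 30 + 1 = 29521.
Minute boundaries passed: 16; those not divisible by 10: 16 − 1 = 15; dropped labels = 2 × 15 = 30.
Actual frame index = 29521 − 30 = 29491.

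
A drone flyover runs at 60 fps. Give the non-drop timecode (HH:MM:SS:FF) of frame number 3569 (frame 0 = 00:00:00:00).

00:00:59:29

3569 ÷ 60 = 59 full seconds, remainder 29 frames.
59 s = 0 h 0 min 59 s.
Timecode: 00:00:59:29.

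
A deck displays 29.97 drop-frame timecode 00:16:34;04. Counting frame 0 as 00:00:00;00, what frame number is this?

As if non-drop at 30 labels/s: (0 × 3600 + 16 × 60 + 34) × 30 + 4 = 29824.
Minute boundaries passed: 16; those not divisible by 10: 16 − 1 = 15; dropped labels = 2 × 15 = 30.
Actual frame index = 29824 − 30 = 29794.

29794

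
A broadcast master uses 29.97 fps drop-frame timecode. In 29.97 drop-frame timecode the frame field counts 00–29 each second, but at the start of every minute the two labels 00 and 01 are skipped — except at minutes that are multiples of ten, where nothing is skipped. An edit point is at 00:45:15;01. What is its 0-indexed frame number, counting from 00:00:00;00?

As if non-drop at 30 labels/s: (0 × 3600 + 45 × 60 + 15) × 30 + 1 = 81451.
Minute boundaries passed: 45; those not divisible by 10: 45 − 4 = 41; dropped labels = 2 × 41 = 82.
Actual frame index = 81451 − 82 = 81369.

81369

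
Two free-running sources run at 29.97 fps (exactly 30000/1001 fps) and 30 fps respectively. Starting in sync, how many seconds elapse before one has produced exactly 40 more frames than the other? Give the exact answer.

The gap grows by |30 − 30000/1001| = 30/1001 frames per second.
Time for a 40-frame gap: 40 ÷ (30/1001) = 4004/3 s.

4004/3 seconds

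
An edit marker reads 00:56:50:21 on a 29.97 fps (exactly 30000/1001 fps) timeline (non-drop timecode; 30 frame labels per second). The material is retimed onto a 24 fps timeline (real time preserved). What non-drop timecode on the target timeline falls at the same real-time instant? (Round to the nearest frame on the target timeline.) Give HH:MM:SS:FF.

Source frame index: (0×3600 + 56×60 + 50) × 30 + 21 = 102321.
Real time: 102321 / (30000/1001) = 34141107/10000 s.
Target frame: (34141107/10000) × (24) = 102423321/1250 ≈ 81938.657 → 81939.
At 24 labels/s: frame 81939 → 00:56:54:03.

00:56:54:03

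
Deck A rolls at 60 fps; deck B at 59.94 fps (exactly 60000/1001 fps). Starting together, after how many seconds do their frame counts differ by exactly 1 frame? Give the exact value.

The gap grows by |60000/1001 − 60| = 60/1001 frames per second.
Time for a 1-frame gap: 1 ÷ (60/1001) = 1001/60 s.

1001/60 seconds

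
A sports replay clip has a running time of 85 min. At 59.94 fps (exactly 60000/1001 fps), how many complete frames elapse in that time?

305694 frames

85 min = 5100 s.
Frames = 5100 × 60000/1001 = 306000000/1001 ≈ 305694.3057.
Complete frames: 305694.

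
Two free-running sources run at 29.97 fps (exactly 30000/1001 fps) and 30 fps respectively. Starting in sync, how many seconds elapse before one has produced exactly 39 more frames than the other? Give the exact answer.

The gap grows by |30 − 30000/1001| = 30/1001 frames per second.
Time for a 39-frame gap: 39 ÷ (30/1001) = 1301.3 s.

1301.3 seconds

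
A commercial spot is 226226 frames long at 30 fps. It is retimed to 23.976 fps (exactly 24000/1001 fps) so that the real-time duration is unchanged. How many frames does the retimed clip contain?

Target frames = source frames × (target rate / source rate) = 226226 × (24000/1001)/(30) = 226226 × 800/1001 = 180800.

180800 frames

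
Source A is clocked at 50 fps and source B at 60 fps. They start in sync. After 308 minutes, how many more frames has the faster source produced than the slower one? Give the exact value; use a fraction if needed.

184800 frames

308 min = 18480 s.
A emits 50 × 18480 = 924000 frames; B emits 60 × 18480 = 1108800.
Difference = 184800 frames; B is ahead of A.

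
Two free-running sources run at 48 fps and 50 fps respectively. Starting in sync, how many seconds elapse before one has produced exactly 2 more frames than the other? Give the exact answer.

1 seconds

The gap grows by |50 − 48| = 2 frames per second.
Time for a 2-frame gap: 2 ÷ (2) = 1 s.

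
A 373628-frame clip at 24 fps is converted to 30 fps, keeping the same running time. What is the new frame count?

Target frames = source frames × (target rate / source rate) = 373628 × (30)/(24) = 373628 × 5/4 = 467035.

467035 frames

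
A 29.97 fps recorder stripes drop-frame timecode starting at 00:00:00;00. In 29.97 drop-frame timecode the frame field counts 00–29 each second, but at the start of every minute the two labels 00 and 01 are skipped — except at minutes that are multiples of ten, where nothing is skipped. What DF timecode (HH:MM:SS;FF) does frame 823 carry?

Each 10-minute DF block holds 10 × 60 × 30 − 9 × 2 = 17982 frames. 823 ÷ 17982 → 0 full blocks, remainder 823.
Within the partial block the first minute is 1800 frames and each further minute 1798, so 0 further minute boundaries passed. Total skipped labels = 18 × 0 + 2 × 0 = 0.
Non-drop label index = 823 + 0 = 823; at 30 labels/s that is 00:00:27:13, i.e. DF 00:00:27;13.

00:00:27;13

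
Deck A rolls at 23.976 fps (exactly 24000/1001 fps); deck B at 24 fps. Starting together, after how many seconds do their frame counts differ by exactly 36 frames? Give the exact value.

The gap grows by |24 − 24000/1001| = 24/1001 frames per second.
Time for a 36-frame gap: 36 ÷ (24/1001) = 1501.5 s.

1501.5 seconds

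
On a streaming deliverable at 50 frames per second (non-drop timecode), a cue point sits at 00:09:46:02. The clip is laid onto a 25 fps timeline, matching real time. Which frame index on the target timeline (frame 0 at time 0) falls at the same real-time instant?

Source frame index: (0×3600 + 9×60 + 46) × 50 + 2 = 29302.
Real time: 29302 / (50) = 14651/25 s.
Target frame: (14651/25) × (25) = 14651.

frame 14651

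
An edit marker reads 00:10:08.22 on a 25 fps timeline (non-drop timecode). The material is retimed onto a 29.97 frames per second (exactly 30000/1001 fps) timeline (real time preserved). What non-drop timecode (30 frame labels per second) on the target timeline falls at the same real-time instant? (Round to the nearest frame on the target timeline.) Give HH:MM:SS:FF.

Source frame index: (0×3600 + 10×60 + 8) × 25 + 22 = 15222.
Real time: 15222 / (25) = 15222/25 s.
Target frame: (15222/25) × (30000/1001) = 18266400/1001 ≈ 18248.152 → 18248.
At 30 labels/s: frame 18248 → 00:10:08:08.

00:10:08:08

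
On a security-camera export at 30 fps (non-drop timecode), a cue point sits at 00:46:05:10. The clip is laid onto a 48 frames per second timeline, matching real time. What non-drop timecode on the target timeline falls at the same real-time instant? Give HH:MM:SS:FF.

00:46:05:16

Source frame index: (0×3600 + 46×60 + 5) × 30 + 10 = 82960.
Real time: 82960 / (30) = 8296/3 s.
Target frame: (8296/3) × (48) = 132736.
At 48 labels/s: frame 132736 → 00:46:05:16.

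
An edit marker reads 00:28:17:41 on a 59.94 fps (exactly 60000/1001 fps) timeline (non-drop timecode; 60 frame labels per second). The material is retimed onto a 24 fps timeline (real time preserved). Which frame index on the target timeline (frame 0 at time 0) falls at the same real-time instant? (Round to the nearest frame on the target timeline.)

Source frame index: (0×3600 + 28×60 + 17) × 60 + 41 = 101861.
Real time: 101861 / (60000/1001) = 101962861/60000 s.
Target frame: (101962861/60000) × (24) = 101962861/2500 ≈ 40785.144 → 40785.

frame 40785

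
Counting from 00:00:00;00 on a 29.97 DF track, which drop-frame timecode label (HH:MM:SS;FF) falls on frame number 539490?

Each 10-minute DF block holds 10 × 60 × 30 − 9 × 2 = 17982 frames. 539490 ÷ 17982 → 30 full blocks, remainder 30.
Within the partial block the first minute is 1800 frames and each further minute 1798, so 0 further minute boundaries passed. Total skipped labels = 18 × 30 + 2 × 0 = 540.
Non-drop label index = 539490 + 540 = 540030; at 30 labels/s that is 05:00:01:00, i.e. DF 05:00:01;00.

05:00:01;00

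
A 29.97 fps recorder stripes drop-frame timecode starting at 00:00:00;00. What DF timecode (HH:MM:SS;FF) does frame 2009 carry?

Ten DF minutes hold 17982 frames, so frame 2009 lies in block 0 (frames 0–17981) with 2009 frames into that block.
The block's first minute is 1800 frames and the rest 1798 each; 2009 frames reaches minute 1, so 0 × 18 + 1 × 2 = 2 labels have been skipped so far.
Adding those back, label number 2009 + 2 = 2011 at 30 labels/s is 67 s + 1 f = 0 h 1 min 7 s frame 1, i.e. 00:01:07;01.

00:01:07;01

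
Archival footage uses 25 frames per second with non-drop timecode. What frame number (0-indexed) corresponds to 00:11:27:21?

frame 17196

Total seconds to the label: (0 × 3600 + 11 × 60 + 27) = 687.
Frame index = 687 × 25 + 21 = 17196.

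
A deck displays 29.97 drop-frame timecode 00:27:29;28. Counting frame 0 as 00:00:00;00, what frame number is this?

49448

Complete 10-minute blocks: 2, each 17982 frames → 35964.
Remaining 7 whole minutes in the current block: 1800 + 6 × 1798 = 12588 frames.
Within the current minute: 29 × 30 + 28 − 2 = 896 (labels ;00/;01 skipped at this minute). Total = 35964 + 12588 + 896 = 49448.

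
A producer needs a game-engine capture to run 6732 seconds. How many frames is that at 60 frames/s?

403920 frames

Frames = 6732 × 60 = 403920.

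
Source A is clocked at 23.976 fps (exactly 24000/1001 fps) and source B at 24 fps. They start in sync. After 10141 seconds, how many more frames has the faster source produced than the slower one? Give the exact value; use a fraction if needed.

A emits 24000/1001 × 10141 = 243384000/1001 frames; B emits 24 × 10141 = 243384.
Difference = 243384/1001 frames (≈ 243.1409); B is ahead of A.

243384/1001 frames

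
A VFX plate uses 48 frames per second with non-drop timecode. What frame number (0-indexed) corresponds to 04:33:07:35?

frame 786611

Total seconds to the label: (4 × 3600 + 33 × 60 + 7) = 16387.
Frame index = 16387 × 48 + 35 = 786611.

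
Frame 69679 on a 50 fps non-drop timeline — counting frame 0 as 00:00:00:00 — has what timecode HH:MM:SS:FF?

69679 ÷ 50 = 1393 full seconds, remainder 29 frames.
1393 s = 0 h 23 min 13 s.
Timecode: 00:23:13:29.

00:23:13:29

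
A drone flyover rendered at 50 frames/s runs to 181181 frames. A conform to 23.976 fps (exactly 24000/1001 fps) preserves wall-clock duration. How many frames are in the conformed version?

86880 frames

Target frames = source frames × (target rate / source rate) = 181181 × (24000/1001)/(50) = 181181 × 480/1001 = 86880.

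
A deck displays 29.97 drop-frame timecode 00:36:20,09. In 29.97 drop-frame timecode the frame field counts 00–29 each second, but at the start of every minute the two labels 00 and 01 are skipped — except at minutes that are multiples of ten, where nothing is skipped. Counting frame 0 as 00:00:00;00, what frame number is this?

65343

As if non-drop at 30 labels/s: (0 × 3600 + 36 × 60 + 20) × 30 + 9 = 65409.
Minute boundaries passed: 36; those not divisible by 10: 36 − 3 = 33; dropped labels = 2 × 33 = 66.
Actual frame index = 65409 − 66 = 65343.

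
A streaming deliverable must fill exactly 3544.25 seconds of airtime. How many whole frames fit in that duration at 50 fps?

177212 frames

Frames = 3544.25 × 50 = 354425/2 ≈ 177212.5000.
Complete frames: 177212.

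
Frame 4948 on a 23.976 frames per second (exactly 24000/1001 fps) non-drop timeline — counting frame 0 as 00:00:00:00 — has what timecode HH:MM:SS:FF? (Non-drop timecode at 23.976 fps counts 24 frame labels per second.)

4948 ÷ 24 = 206 full seconds, remainder 4 frames.
206 s = 0 h 3 min 26 s.
Timecode: 00:03:26:04.

00:03:26:04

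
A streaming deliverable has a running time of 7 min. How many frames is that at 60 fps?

7 min = 420 s.
Frames = 420 × 60 = 25200.

25200 frames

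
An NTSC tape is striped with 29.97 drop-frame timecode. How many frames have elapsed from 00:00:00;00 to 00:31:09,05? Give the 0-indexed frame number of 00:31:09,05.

56019

Complete 10-minute blocks: 3, each 17982 frames → 53946.
Remaining 1 whole minute in the current block: 1800 + 0 × 1798 = 1800 frames.
Within the current minute: 9 × 30 + 5 − 2 = 273 (labels ;00/;01 skipped at this minute). Total = 53946 + 1800 + 273 = 56019.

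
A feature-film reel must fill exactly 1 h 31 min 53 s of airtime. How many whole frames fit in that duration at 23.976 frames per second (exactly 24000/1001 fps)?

1 h 31 min 53 s = 5513 s.
Frames = 5513 × 24000/1001 = 132312000/1001 ≈ 132179.8202.
Complete frames: 132179.

132179 frames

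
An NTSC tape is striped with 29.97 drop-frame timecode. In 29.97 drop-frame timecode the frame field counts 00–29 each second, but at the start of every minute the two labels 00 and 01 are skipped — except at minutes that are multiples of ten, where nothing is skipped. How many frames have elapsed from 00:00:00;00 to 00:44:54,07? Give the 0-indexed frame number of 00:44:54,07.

As if non-drop at 30 labels/s: (0 × 3600 + 44 × 60 + 54) × 30 + 7 = 80827.
Minute boundaries passed: 44; those not divisible by 10: 44 − 4 = 40; dropped labels = 2 × 40 = 80.
Actual frame index = 80827 − 80 = 80747.

80747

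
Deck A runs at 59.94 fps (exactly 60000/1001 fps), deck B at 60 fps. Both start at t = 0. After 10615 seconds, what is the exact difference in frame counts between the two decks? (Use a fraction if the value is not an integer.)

A emits 60000/1001 × 10615 = 57900000/91 frames; B emits 60 × 10615 = 636900.
Difference = 57900/91 frames (≈ 636.2637); B is ahead of A.

57900/91 frames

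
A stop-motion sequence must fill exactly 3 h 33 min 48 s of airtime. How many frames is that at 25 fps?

3 h 33 min 48 s = 12828 s.
Frames = 12828 × 25 = 320700.

320700 frames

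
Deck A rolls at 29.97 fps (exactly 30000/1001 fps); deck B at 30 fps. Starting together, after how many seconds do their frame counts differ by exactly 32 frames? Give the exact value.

16016/15 seconds

The gap grows by |30 − 30000/1001| = 30/1001 frames per second.
Time for a 32-frame gap: 32 ÷ (30/1001) = 16016/15 s.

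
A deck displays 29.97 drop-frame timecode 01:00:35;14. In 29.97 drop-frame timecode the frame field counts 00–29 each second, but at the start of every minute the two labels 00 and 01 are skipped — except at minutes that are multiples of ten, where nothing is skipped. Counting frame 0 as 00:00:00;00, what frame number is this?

108956

Complete 10-minute blocks: 6, each 17982 frames → 107892.
Remaining 0 whole minutes in the current block: 0 frames.
Within the current minute: 35 × 30 + 14 = 1064. Total = 107892 + 0 + 1064 = 108956.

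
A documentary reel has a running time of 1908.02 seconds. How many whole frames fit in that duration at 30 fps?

57240 frames

Frames = 1908.02 × 30 = 286203/5 ≈ 57240.6000.
Complete frames: 57240.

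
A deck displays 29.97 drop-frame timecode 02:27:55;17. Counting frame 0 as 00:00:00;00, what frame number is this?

266001

Complete 10-minute blocks: 14, each 17982 frames → 251748.
Remaining 7 whole minutes in the current block: 1800 + 6 × 1798 = 12588 frames.
Within the current minute: 55 × 30 + 17 − 2 = 1665 (labels ;00/;01 skipped at this minute). Total = 251748 + 12588 + 1665 = 266001.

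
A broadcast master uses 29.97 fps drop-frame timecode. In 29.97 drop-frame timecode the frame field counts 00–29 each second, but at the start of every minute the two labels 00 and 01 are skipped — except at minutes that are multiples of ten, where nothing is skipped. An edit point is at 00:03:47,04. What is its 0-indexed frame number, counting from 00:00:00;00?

As if non-drop at 30 labels/s: (0 × 3600 + 3 × 60 + 47) × 30 + 4 = 6814.
Minute boundaries passed: 3; those not divisible by 10: 3 − 0 = 3; dropped labels = 2 × 3 = 6.
Actual frame index = 6814 − 6 = 6808.

6808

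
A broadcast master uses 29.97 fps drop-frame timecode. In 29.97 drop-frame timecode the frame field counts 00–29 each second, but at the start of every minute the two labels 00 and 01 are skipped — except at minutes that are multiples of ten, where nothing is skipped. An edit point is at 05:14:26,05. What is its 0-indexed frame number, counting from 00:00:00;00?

565419

Complete 10-minute blocks: 31, each 17982 frames → 557442.
Remaining 4 whole minutes in the current block: 1800 + 3 × 1798 = 7194 frames.
Within the current minute: 26 × 30 + 5 − 2 = 783 (labels ;00/;01 skipped at this minute). Total = 557442 + 7194 + 783 = 565419.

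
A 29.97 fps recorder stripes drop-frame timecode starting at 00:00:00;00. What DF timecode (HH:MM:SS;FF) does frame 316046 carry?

Ten DF minutes hold 17982 frames, so frame 316046 lies in block 17 (frames 305694–323675) with 10352 frames into that block.
The block's first minute is 1800 frames and the rest 1798 each; 10352 frames reaches minute 5, so 17 × 18 + 5 × 2 = 316 labels have been skipped so far.
Adding those back, label number 316046 + 316 = 316362 at 30 labels/s is 10545 s + 12 f = 2 h 55 min 45 s frame 12, i.e. 02:55:45;12.

02:55:45;12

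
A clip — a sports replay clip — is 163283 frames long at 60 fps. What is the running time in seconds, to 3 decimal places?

2721.383 seconds

Running time = 163283 × 1/60 = 163283/60 s ≈ 2721.383 s.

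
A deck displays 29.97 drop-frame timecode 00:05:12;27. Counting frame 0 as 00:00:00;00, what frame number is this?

Complete 10-minute blocks: 0, each 17982 frames → 0.
Remaining 5 whole minutes in the current block: 1800 + 4 × 1798 = 8992 frames.
Within the current minute: 12 × 30 + 27 − 2 = 385 (labels ;00/;01 skipped at this minute). Total = 0 + 8992 + 385 = 9377.

9377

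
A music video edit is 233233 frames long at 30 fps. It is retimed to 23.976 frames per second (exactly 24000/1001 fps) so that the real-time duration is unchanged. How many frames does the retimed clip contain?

186400 frames

Target frames = source frames × (target rate / source rate) = 233233 × (24000/1001)/(30) = 233233 × 800/1001 = 186400.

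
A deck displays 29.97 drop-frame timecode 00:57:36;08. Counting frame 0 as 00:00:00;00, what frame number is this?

103584

As if non-drop at 30 labels/s: (0 × 3600 + 57 × 60 + 36) × 30 + 8 = 103688.
Minute boundaries passed: 57; those not divisible by 10: 57 − 5 = 52; dropped labels = 2 × 52 = 104.
Actual frame index = 103688 − 104 = 103584.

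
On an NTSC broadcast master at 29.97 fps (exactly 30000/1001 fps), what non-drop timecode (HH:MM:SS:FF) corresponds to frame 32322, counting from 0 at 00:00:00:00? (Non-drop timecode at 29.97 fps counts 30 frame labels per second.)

32322 ÷ 30 = 1077 full seconds, remainder 12 frames.
1077 s = 0 h 17 min 57 s.
Timecode: 00:17:57:12.

00:17:57:12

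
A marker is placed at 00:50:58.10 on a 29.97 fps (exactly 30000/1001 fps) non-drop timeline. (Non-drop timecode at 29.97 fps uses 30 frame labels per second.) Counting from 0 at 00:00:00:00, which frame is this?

Total seconds to the label: (0 × 3600 + 50 × 60 + 58) = 3058.
Frame index = 3058 × 30 + 10 = 91750.

91750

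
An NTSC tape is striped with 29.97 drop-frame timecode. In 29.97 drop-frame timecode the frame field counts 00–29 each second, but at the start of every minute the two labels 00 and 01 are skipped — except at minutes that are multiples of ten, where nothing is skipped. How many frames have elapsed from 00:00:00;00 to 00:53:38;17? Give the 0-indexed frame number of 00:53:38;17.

96461

Complete 10-minute blocks: 5, each 17982 frames → 89910.
Remaining 3 whole minutes in the current block: 1800 + 2 × 1798 = 5396 frames.
Within the current minute: 38 × 30 + 17 − 2 = 1155 (labels ;00/;01 skipped at this minute). Total = 89910 + 5396 + 1155 = 96461.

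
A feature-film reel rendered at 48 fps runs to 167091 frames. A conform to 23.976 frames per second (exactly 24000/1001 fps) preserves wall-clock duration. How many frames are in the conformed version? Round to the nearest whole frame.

83462 frames

Frames at target rate = 167091 × (24000/1001) / (48) = 83545500/1001 ≈ 83462.038.
Nearest whole frame: 83462.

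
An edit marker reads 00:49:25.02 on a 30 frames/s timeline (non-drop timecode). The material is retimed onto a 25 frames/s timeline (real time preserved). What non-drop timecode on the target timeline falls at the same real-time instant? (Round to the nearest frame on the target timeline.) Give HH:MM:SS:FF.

00:49:25:02

Source frame index: (0×3600 + 49×60 + 25) × 30 + 2 = 88952.
Real time: 88952 / (30) = 44476/15 s.
Target frame: (44476/15) × (25) = 222380/3 ≈ 74126.667 → 74127.
At 25 labels/s: frame 74127 → 00:49:25:02.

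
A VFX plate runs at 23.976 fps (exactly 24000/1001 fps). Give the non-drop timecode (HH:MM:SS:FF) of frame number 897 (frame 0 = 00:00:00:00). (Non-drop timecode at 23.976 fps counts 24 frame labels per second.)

00:00:37:09

897 ÷ 24 = 37 full seconds, remainder 9 frames.
37 s = 0 h 0 min 37 s.
Timecode: 00:00:37:09.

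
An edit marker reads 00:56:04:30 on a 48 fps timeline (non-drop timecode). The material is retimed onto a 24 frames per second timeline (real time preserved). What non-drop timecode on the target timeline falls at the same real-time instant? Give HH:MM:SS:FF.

Source frame index: (0×3600 + 56×60 + 4) × 48 + 30 = 161502.
Real time: 161502 / (48) = 26917/8 s.
Target frame: (26917/8) × (24) = 80751.
At 24 labels/s: frame 80751 → 00:56:04:15.

00:56:04:15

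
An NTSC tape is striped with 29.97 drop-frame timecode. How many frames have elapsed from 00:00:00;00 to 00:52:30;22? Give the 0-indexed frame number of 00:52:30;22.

94428

Complete 10-minute blocks: 5, each 17982 frames → 89910.
Remaining 2 whole minutes in the current block: 1800 + 1 × 1798 = 3598 frames.
Within the current minute: 30 × 30 + 22 − 2 = 920 (labels ;00/;01 skipped at this minute). Total = 89910 + 3598 + 920 = 94428.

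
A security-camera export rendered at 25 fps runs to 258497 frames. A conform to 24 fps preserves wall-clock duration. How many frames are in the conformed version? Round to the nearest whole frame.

Frames at target rate = 258497 × (24) / (25) = 6203928/25 ≈ 248157.120.
Nearest whole frame: 248157.

248157 frames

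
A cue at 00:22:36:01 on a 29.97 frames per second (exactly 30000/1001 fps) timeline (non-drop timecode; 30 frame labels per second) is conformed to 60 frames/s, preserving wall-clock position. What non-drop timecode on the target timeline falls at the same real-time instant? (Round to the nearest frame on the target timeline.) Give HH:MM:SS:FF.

Source frame index: (0×3600 + 22×60 + 36) × 30 + 1 = 40681.
Real time: 40681 / (30000/1001) = 40721681/30000 s.
Target frame: (40721681/30000) × (60) = 40721681/500 ≈ 81443.362 → 81443.
At 60 labels/s: frame 81443 → 00:22:37:23.

00:22:37:23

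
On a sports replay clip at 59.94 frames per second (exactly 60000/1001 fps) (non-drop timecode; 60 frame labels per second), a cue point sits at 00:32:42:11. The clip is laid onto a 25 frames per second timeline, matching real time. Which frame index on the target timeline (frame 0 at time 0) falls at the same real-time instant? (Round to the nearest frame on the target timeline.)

Source frame index: (0×3600 + 32×60 + 42) × 60 + 11 = 117731.
Real time: 117731 / (60000/1001) = 117848731/60000 s.
Target frame: (117848731/60000) × (25) = 117848731/2400 ≈ 49103.638 → 49104.

frame 49104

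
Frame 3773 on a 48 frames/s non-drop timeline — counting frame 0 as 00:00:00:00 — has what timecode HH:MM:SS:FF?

00:01:18:29

3773 ÷ 48 = 78 full seconds, remainder 29 frames.
78 s = 0 h 1 min 18 s.
Timecode: 00:01:18:29.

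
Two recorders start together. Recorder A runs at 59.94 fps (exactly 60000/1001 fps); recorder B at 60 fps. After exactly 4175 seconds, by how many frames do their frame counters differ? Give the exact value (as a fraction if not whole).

250500/1001 frames

A emits 60000/1001 × 4175 = 250500000/1001 frames; B emits 60 × 4175 = 250500.
Difference = 250500/1001 frames (≈ 250.2498); B is ahead of A.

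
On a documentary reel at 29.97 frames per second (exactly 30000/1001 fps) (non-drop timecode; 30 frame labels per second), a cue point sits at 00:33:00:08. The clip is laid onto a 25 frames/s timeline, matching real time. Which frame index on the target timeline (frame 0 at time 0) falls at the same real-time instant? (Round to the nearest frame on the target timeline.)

frame 49556

Source frame index: (0×3600 + 33×60 + 0) × 30 + 8 = 59408.
Real time: 59408 / (30000/1001) = 3716713/1875 s.
Target frame: (3716713/1875) × (25) = 3716713/75 ≈ 49556.173 → 49556.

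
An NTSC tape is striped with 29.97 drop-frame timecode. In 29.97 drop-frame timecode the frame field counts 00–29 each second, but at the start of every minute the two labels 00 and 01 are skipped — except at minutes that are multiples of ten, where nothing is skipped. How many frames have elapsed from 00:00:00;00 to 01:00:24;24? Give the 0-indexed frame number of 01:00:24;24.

As if non-drop at 30 labels/s: (1 × 3600 + 0 × 60 + 24) × 30 + 24 = 108744.
Minute boundaries passed: 60; those not divisible by 10: 60 − 6 = 54; dropped labels = 2 × 54 = 108.
Actual frame index = 108744 − 108 = 108636.

108636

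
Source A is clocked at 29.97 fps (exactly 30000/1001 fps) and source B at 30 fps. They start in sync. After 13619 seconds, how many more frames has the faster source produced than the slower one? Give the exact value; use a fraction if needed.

408570/1001 frames

A emits 30000/1001 × 13619 = 408570000/1001 frames; B emits 30 × 13619 = 408570.
Difference = 408570/1001 frames (≈ 408.1618); B is ahead of A.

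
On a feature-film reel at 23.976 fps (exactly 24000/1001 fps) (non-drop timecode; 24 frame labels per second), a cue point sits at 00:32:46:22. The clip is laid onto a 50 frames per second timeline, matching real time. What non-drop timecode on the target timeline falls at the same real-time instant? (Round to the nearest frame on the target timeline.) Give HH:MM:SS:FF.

00:32:48:44

Source frame index: (0×3600 + 32×60 + 46) × 24 + 22 = 47206.
Real time: 47206 / (24000/1001) = 23626603/12000 s.
Target frame: (23626603/12000) × (50) = 23626603/240 ≈ 98444.179 → 98444.
At 50 labels/s: frame 98444 → 00:32:48:44.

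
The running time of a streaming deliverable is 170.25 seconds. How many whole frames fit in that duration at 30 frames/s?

5107 frames

Frames = 170.25 × 30 = 10215/2 ≈ 5107.5000.
Complete frames: 5107.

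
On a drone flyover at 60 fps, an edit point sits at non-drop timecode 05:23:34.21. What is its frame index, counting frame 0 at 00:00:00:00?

frame 1164861

Total seconds to the label: (5 × 3600 + 23 × 60 + 34) = 19414.
Frame index = 19414 × 60 + 21 = 1164861.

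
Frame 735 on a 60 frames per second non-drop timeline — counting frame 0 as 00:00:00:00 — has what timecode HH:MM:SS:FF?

735 ÷ 60 = 12 full seconds, remainder 15 frames.
12 s = 0 h 0 min 12 s.
Timecode: 00:00:12:15.

00:00:12:15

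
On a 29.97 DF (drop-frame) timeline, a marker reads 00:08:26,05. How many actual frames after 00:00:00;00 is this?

As if non-drop at 30 labels/s: (0 × 3600 + 8 × 60 + 26) × 30 + 5 = 15185.
Minute boundaries passed: 8; those not divisible by 10: 8 − 0 = 8; dropped labels = 2 × 8 = 16.
Actual frame index = 15185 − 16 = 15169.

15169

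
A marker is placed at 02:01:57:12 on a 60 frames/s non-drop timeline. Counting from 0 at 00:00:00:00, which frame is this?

Total seconds to the label: (2 × 3600 + 1 × 60 + 57) = 7317.
Frame index = 7317 × 60 + 12 = 439032.

frame 439032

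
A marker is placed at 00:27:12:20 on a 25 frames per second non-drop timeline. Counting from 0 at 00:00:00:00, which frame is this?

frame 40820

Total seconds to the label: (0 × 3600 + 27 × 60 + 12) = 1632.
Frame index = 1632 × 25 + 20 = 40820.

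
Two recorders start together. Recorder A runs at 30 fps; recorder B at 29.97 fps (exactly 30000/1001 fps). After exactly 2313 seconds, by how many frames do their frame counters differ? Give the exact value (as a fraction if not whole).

69390/1001 frames

A emits 30 × 2313 = 69390 frames; B emits 30000/1001 × 2313 = 69390000/1001.
Difference = 69390/1001 frames (≈ 69.3207); B is behind A.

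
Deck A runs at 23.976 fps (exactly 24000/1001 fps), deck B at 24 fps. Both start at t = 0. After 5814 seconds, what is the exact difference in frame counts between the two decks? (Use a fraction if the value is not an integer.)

139536/1001 frames

A emits 24000/1001 × 5814 = 139536000/1001 frames; B emits 24 × 5814 = 139536.
Difference = 139536/1001 frames (≈ 139.3966); B is ahead of A.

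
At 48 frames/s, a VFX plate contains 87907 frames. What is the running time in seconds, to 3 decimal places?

Running time = 87907 × 1/48 = 87907/48 s ≈ 1831.396 s.

1831.396 seconds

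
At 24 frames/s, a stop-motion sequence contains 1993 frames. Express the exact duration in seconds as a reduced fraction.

Running time = 1993 ÷ (24) = 1993 × 1/24 = 1993/24 s.

1993/24 seconds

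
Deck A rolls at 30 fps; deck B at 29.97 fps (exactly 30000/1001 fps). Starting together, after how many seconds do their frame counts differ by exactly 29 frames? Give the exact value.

The gap grows by |30000/1001 − 30| = 30/1001 frames per second.
Time for a 29-frame gap: 29 ÷ (30/1001) = 29029/30 s.

29029/30 seconds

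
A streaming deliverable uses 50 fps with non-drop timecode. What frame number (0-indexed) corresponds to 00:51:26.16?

Total seconds to the label: (0 × 3600 + 51 × 60 + 26) = 3086.
Frame index = 3086 × 50 + 16 = 154316.

frame 154316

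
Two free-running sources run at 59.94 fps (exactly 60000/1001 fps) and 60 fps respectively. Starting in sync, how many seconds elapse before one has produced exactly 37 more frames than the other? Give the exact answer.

The gap grows by |60 − 60000/1001| = 60/1001 frames per second.
Time for a 37-frame gap: 37 ÷ (60/1001) = 37037/60 s.

37037/60 seconds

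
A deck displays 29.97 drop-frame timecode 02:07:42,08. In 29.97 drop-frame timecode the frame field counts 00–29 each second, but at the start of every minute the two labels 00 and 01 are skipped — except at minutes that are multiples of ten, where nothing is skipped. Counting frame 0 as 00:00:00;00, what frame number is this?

Complete 10-minute blocks: 12, each 17982 frames → 215784.
Remaining 7 whole minutes in the current block: 1800 + 6 × 1798 = 12588 frames.
Within the current minute: 42 × 30 + 8 − 2 = 1266 (labels ;00/;01 skipped at this minute). Total = 215784 + 12588 + 1266 = 229638.

229638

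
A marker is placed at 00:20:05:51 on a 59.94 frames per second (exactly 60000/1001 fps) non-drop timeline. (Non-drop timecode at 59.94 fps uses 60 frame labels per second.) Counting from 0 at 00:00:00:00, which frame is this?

Total seconds to the label: (0 × 3600 + 20 × 60 + 5) = 1205.
Frame index = 1205 × 60 + 51 = 72351.

72351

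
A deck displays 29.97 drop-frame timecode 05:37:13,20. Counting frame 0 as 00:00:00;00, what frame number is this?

606402

As if non-drop at 30 labels/s: (5 × 3600 + 37 × 60 + 13) × 30 + 20 = 607010.
Minute boundaries passed: 337; those not divisible by 10: 337 − 33 = 304; dropped labels = 2 × 304 = 608.
Actual frame index = 607010 − 608 = 606402.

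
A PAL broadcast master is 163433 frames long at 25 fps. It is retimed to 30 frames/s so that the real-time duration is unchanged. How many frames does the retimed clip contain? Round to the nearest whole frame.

Frames at target rate = 163433 × (30) / (25) = 980598/5 ≈ 196119.600.
Nearest whole frame: 196120.

196120 frames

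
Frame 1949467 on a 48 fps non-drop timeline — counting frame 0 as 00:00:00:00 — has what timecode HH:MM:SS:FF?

1949467 ÷ 48 = 40613 full seconds, remainder 43 frames.
40613 s = 11 h 16 min 53 s.
Timecode: 11:16:53:43.

11:16:53:43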